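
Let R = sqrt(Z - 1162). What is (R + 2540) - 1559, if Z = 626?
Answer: 981 + 2*I*sqrt(134) ≈ 981.0 + 23.152*I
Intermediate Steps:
R = 2*I*sqrt(134) (R = sqrt(626 - 1162) = sqrt(-536) = 2*I*sqrt(134) ≈ 23.152*I)
(R + 2540) - 1559 = (2*I*sqrt(134) + 2540) - 1559 = (2540 + 2*I*sqrt(134)) - 1559 = 981 + 2*I*sqrt(134)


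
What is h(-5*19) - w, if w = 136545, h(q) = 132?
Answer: -136413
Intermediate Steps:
h(-5*19) - w = 132 - 1*136545 = 132 - 136545 = -136413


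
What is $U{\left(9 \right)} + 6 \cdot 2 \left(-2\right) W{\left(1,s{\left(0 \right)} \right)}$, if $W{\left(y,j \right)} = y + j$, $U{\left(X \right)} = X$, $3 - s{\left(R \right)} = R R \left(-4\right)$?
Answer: $-87$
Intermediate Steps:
$s{\left(R \right)} = 3 + 4 R^{2}$ ($s{\left(R \right)} = 3 - R R \left(-4\right) = 3 - R^{2} \left(-4\right) = 3 - - 4 R^{2} = 3 + 4 R^{2}$)
$W{\left(y,j \right)} = j + y$
$U{\left(9 \right)} + 6 \cdot 2 \left(-2\right) W{\left(1,s{\left(0 \right)} \right)} = 9 + 6 \cdot 2 \left(-2\right) \left(\left(3 + 4 \cdot 0^{2}\right) + 1\right) = 9 + 12 \left(-2\right) \left(\left(3 + 4 \cdot 0\right) + 1\right) = 9 - 24 \left(\left(3 + 0\right) + 1\right) = 9 - 24 \left(3 + 1\right) = 9 - 96 = -87$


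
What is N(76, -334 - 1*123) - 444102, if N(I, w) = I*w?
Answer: -478834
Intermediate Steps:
N(76, -334 - 1*123) - 444102 = 76*(-334 - 1*123) - 444102 = 76*(-334 - 123) - 444102 = 76*(-457) - 444102 = -34732 - 444102 = -478834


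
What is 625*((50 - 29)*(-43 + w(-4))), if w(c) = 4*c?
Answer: -774375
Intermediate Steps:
625*((50 - 29)*(-43 + w(-4))) = 625*((50 - 29)*(-43 + 4*(-4))) = 625*(21*(-43 - 16)) = 625*(21*(-59)) = 625*(-1239) = -774375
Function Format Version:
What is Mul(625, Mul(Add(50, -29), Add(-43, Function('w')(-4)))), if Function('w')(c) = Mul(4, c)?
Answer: -774375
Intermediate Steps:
Mul(625, Mul(Add(50, -29), Add(-43, Function('w')(-4)))) = Mul(625, Mul(Add(50, -29), Add(-43, Mul(4, -4)))) = Mul(625, Mul(21, Add(-43, -16))) = Mul(625, Mul(21, -59)) = Mul(625, -1239) = -774375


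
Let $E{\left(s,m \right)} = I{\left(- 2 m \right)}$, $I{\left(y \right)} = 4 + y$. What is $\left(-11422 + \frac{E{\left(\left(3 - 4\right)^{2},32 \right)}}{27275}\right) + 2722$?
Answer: $- \frac{47458512}{5455} \approx -8700.0$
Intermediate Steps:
$E{\left(s,m \right)} = 4 - 2 m$
$\left(-11422 + \frac{E{\left(\left(3 - 4\right)^{2},32 \right)}}{27275}\right) + 2722 = \left(-11422 + \frac{4 - 64}{27275}\right) + 2722 = \left(-11422 + \left(4 - 64\right) \frac{1}{27275}\right) + 2722 = \left(-11422 - \frac{12}{5455}\right) + 2722 = - \frac{62307022}{5455} + 2722 = - \frac{47458512}{5455}$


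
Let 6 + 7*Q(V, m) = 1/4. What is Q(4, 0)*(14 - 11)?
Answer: -69/28 ≈ -2.4643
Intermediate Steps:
Q(V, m) = -23/28 (Q(V, m) = -6/7 + (⅐)/4 = -6/7 + (⅐)*(¼) = -6/7 + 1/28 = -23/28)
Q(4, 0)*(14 - 11) = -23*(14 - 11)/28 = -23/28*3 = -69/28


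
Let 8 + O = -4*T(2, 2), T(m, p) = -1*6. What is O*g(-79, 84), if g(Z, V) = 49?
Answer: 784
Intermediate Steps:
T(m, p) = -6
O = 16 (O = -8 - 4*(-6) = -8 + 24 = 16)
O*g(-79, 84) = 16*49 = 784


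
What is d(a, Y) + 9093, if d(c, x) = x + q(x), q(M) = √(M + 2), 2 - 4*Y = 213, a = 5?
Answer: 36161/4 + I*√203/2 ≈ 9040.3 + 7.1239*I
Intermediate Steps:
Y = -211/4 (Y = ½ - ¼*213 = ½ - 213/4 = -211/4 ≈ -52.750)
q(M) = √(2 + M)
d(c, x) = x + √(2 + x)
d(a, Y) + 9093 = (-211/4 + √(2 - 211/4)) + 9093 = (-211/4 + √(-203/4)) + 9093 = (-211/4 + I*√203/2) + 9093 = 36161/4 + I*√203/2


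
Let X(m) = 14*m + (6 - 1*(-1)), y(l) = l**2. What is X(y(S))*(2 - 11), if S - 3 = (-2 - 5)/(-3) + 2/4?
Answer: -8701/2 ≈ -4350.5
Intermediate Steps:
S = 35/6 (S = 3 + ((-2 - 5)/(-3) + 2/4) = 3 + (-7*(-1/3) + 2*(1/4)) = 3 + (7/3 + 1/2) = 3 + 17/6 = 35/6 ≈ 5.8333)
X(m) = 7 + 14*m (X(m) = 14*m + (6 + 1) = 14*m + 7 = 7 + 14*m)
X(y(S))*(2 - 11) = (7 + 14*(35/6)**2)*(2 - 11) = (7 + 14*(1225/36))*(-9) = (7 + 8575/18)*(-9) = (8701/18)*(-9) = -8701/2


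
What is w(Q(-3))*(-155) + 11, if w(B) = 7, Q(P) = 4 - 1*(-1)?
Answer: -1074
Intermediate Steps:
Q(P) = 5 (Q(P) = 4 + 1 = 5)
w(Q(-3))*(-155) + 11 = 7*(-155) + 11 = -1085 + 11 = -1074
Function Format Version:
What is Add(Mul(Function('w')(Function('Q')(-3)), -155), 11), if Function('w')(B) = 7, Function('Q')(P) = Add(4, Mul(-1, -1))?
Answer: -1074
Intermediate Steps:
Function('Q')(P) = 5 (Function('Q')(P) = Add(4, 1) = 5)
Add(Mul(Function('w')(Function('Q')(-3)), -155), 11) = Add(Mul(7, -155), 11) = Add(-1085, 11) = -1074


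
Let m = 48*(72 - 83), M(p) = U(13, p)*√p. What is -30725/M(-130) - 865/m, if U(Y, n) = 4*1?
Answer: 865/528 + 6145*I*√130/104 ≈ 1.6383 + 673.69*I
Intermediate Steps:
U(Y, n) = 4
M(p) = 4*√p
m = -528 (m = 48*(-11) = -528)
-30725/M(-130) - 865/m = -30725*(-I*√130/520) - 865/(-528) = -30725*(-I*√130/520) - 865*(-1/528) = -30725*(-I*√130/520) + 865/528 = -(-6145)*I*√130/104 + 865/528 = 6145*I*√130/104 + 865/528 = 865/528 + 6145*I*√130/104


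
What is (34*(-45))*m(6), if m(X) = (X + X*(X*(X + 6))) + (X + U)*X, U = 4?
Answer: -761940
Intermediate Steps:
m(X) = X + X*(4 + X) + X²*(6 + X) (m(X) = (X + X*(X*(X + 6))) + (X + 4)*X = (X + X*(X*(6 + X))) + (4 + X)*X = (X + X²*(6 + X)) + X*(4 + X) = X + X*(4 + X) + X²*(6 + X))
(34*(-45))*m(6) = (34*(-45))*(6*(5 + 6² + 7*6)) = -9180*(5 + 36 + 42) = -9180*83 = -1530*498 = -761940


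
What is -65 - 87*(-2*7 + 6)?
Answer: 631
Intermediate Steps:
-65 - 87*(-2*7 + 6) = -65 - 87*(-14 + 6) = -65 - 87*(-8) = -65 + 696 = 631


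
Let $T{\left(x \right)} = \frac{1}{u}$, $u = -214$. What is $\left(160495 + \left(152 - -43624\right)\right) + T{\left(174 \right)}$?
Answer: $\frac{43713993}{214} \approx 2.0427 \cdot 10^{5}$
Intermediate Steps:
$T{\left(x \right)} = - \frac{1}{214}$ ($T{\left(x \right)} = \frac{1}{-214} = - \frac{1}{214}$)
$\left(160495 + \left(152 - -43624\right)\right) + T{\left(174 \right)} = \left(160495 + \left(152 - -43624\right)\right) - \frac{1}{214} = \left(160495 + \left(152 + 43624\right)\right) - \frac{1}{214} = \left(160495 + 43776\right) - \frac{1}{214} = 204271 - \frac{1}{214} = \frac{43713993}{214}$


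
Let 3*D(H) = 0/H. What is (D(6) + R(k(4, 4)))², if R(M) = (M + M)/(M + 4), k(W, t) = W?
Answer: 1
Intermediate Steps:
D(H) = 0 (D(H) = (0/H)/3 = (⅓)*0 = 0)
R(M) = 2*M/(4 + M) (R(M) = (2*M)/(4 + M) = 2*M/(4 + M))
(D(6) + R(k(4, 4)))² = (0 + 2*4/(4 + 4))² = (0 + 2*4/8)² = (0 + 2*4*(⅛))² = (0 + 1)² = 1² = 1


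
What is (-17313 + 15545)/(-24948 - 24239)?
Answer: 1768/49187 ≈ 0.035944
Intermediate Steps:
(-17313 + 15545)/(-24948 - 24239) = -1768/(-49187) = -1768*(-1/49187) = 1768/49187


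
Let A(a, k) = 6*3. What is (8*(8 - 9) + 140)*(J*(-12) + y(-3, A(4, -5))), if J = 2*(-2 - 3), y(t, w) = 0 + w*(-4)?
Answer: 6336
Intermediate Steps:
A(a, k) = 18
y(t, w) = -4*w (y(t, w) = 0 - 4*w = -4*w)
J = -10 (J = 2*(-5) = -10)
(8*(8 - 9) + 140)*(J*(-12) + y(-3, A(4, -5))) = (8*(8 - 9) + 140)*(-10*(-12) - 4*18) = (8*(-1) + 140)*(120 - 72) = (-8 + 140)*48 = 132*48 = 6336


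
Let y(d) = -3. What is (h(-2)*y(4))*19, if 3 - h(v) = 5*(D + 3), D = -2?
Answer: 114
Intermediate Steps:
h(v) = -2 (h(v) = 3 - 5*(-2 + 3) = 3 - 5 = -2)
(h(-2)*y(4))*19 = -2*(-3)*19 = 6*19 = 114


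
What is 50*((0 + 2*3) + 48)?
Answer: 2700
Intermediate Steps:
50*((0 + 2*3) + 48) = 50*((0 + 6) + 48) = 50*(6 + 48) = 50*54 = 2700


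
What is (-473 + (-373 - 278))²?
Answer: 1263376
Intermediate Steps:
(-473 + (-373 - 278))² = (-473 - 651)² = (-1124)² = 1263376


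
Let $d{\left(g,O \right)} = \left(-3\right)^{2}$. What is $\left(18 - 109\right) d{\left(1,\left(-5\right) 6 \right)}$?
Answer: $-819$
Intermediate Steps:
$d{\left(g,O \right)} = 9$
$\left(18 - 109\right) d{\left(1,\left(-5\right) 6 \right)} = \left(18 - 109\right) 9 = \left(-91\right) 9 = -819$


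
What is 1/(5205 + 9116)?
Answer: 1/14321 ≈ 6.9828e-5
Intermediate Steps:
1/(5205 + 9116) = 1/14321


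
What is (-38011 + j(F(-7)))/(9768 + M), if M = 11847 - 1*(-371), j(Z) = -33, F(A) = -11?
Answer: -19022/10993 ≈ -1.7304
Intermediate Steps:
M = 12218 (M = 11847 + 371 = 12218)
(-38011 + j(F(-7)))/(9768 + M) = (-38011 - 33)/(9768 + 12218) = -38044/21986 = -38044*1/21986 = -19022/10993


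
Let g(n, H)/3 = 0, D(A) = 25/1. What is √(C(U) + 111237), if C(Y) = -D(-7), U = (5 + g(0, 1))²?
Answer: 2*√27803 ≈ 333.48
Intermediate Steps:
D(A) = 25 (D(A) = 25*1 = 25)
g(n, H) = 0 (g(n, H) = 3*0 = 0)
U = 25 (U = (5 + 0)² = 5² = 25)
C(Y) = -25 (C(Y) = -1*25 = -25)
√(C(U) + 111237) = √(-25 + 111237) = √111212 = 2*√27803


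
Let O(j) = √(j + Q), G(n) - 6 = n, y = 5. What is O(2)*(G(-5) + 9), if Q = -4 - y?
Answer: 10*I*√7 ≈ 26.458*I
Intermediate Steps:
G(n) = 6 + n
Q = -9 (Q = -4 - 1*5 = -4 - 5 = -9)
O(j) = √(-9 + j) (O(j) = √(j - 9) = √(-9 + j))
O(2)*(G(-5) + 9) = √(-9 + 2)*((6 - 5) + 9) = √(-7)*(1 + 9) = (I*√7)*10 = 10*I*√7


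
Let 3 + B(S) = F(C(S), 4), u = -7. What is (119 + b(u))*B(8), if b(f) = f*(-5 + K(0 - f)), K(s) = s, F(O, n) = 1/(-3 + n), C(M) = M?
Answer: -210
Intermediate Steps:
B(S) = -2 (B(S) = -3 + 1/(-3 + 4) = -3 + 1/1 = -3 + 1 = -2)
b(f) = f*(-5 - f) (b(f) = f*(-5 + (0 - f)) = f*(-5 - f))
(119 + b(u))*B(8) = (119 - 1*(-7)*(5 - 7))*(-2) = (119 - 1*(-7)*(-2))*(-2) = (119 - 14)*(-2) = 105*(-2) = -210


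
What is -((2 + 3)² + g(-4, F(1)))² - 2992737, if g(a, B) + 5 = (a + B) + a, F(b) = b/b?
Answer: -2992906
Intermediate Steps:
F(b) = 1
g(a, B) = -5 + B + 2*a (g(a, B) = -5 + ((a + B) + a) = -5 + ((B + a) + a) = -5 + (B + 2*a) = -5 + B + 2*a)
-((2 + 3)² + g(-4, F(1)))² - 2992737 = -((2 + 3)² + (-5 + 1 + 2*(-4)))² - 2992737 = -(5² + (-5 + 1 - 8))² - 2992737 = -(25 - 12)² - 2992737 = -1*13² - 2992737 = -1*169 - 2992737 = -169 - 2992737 = -2992906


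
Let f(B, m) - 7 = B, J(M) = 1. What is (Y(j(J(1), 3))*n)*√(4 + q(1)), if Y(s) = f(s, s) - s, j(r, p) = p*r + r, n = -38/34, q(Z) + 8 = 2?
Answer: -133*I*√2/17 ≈ -11.064*I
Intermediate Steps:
q(Z) = -6 (q(Z) = -8 + 2 = -6)
n = -19/17 (n = -38*1/34 = -19/17 ≈ -1.1176)
f(B, m) = 7 + B
j(r, p) = r + p*r
Y(s) = 7 (Y(s) = (7 + s) - s = 7)
(Y(j(J(1), 3))*n)*√(4 + q(1)) = (7*(-19/17))*√(4 - 6) = -133*I*√2/17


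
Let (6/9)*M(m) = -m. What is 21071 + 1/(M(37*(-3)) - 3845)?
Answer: 155019345/7357 ≈ 21071.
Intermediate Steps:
M(m) = -3*m/2 (M(m) = 3*(-m)/2 = -3*m/2)
21071 + 1/(M(37*(-3)) - 3845) = 21071 + 1/(-111*(-3)/2 - 3845) = 21071 + 1/(-3/2*(-111) - 3845) = 21071 + 1/(333/2 - 3845) = 21071 + 1/(-7357/2) = 21071 - 2/7357 = 155019345/7357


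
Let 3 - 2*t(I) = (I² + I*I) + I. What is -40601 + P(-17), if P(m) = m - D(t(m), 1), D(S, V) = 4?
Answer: -40622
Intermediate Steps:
t(I) = 3/2 - I² - I/2 (t(I) = 3/2 - ((I² + I*I) + I)/2 = 3/2 - ((I² + I²) + I)/2 = 3/2 - (2*I² + I)/2 = 3/2 - (I + 2*I²)/2 = 3/2 + (-I² - I/2) = 3/2 - I² - I/2)
P(m) = -4 + m (P(m) = m - 1*4 = m - 4 = -4 + m)
-40601 + P(-17) = -40601 + (-4 - 17) = -40601 - 21 = -40622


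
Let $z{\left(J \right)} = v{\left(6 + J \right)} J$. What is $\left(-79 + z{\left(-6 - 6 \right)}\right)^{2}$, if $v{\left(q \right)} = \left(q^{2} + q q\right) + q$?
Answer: $758641$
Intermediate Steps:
$v{\left(q \right)} = q + 2 q^{2}$ ($v{\left(q \right)} = \left(q^{2} + q^{2}\right) + q = 2 q^{2} + q = q + 2 q^{2}$)
$z{\left(J \right)} = J \left(6 + J\right) \left(13 + 2 J\right)$ ($z{\left(J \right)} = \left(6 + J\right) \left(1 + 2 \left(6 + J\right)\right) J = \left(6 + J\right) \left(1 + \left(12 + 2 J\right)\right) J = \left(6 + J\right) \left(13 + 2 J\right) J = J \left(6 + J\right) \left(13 + 2 J\right)$)
$\left(-79 + z{\left(-6 - 6 \right)}\right)^{2} = \left(-79 + \left(-6 - 6\right) \left(6 - 12\right) \left(13 + 2 \left(-6 - 6\right)\right)\right)^{2} = \left(-79 - 12 \left(6 - 12\right) \left(13 + 2 \left(-12\right)\right)\right)^{2} = \left(-79 - - 72 \left(13 - 24\right)\right)^{2} = \left(-79 - \left(-72\right) \left(-11\right)\right)^{2} = \left(-79 - 792\right)^{2} = \left(-871\right)^{2} = 758641$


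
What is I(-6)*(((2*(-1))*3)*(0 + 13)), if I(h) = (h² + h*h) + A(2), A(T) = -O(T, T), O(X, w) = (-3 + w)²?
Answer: -5538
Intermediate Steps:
A(T) = -(-3 + T)²
I(h) = -1 + 2*h² (I(h) = (h² + h*h) - (-3 + 2)² = (h² + h²) - 1*(-1)² = 2*h² - 1*1 = 2*h² - 1 = -1 + 2*h²)
I(-6)*(((2*(-1))*3)*(0 + 13)) = (-1 + 2*(-6)²)*(((2*(-1))*3)*(0 + 13)) = (-1 + 2*36)*(-2*3*13) = (-1 + 72)*(-6*13) = 71*(-78) = -5538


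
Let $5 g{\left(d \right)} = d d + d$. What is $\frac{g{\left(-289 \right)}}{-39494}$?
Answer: $- \frac{41616}{98735} \approx -0.42149$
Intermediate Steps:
$g{\left(d \right)} = \frac{d}{5} + \frac{d^{2}}{5}$ ($g{\left(d \right)} = \frac{d d + d}{5} = \frac{d^{2} + d}{5} = \frac{d + d^{2}}{5} = \frac{d}{5} + \frac{d^{2}}{5}$)
$\frac{g{\left(-289 \right)}}{-39494} = \frac{\frac{1}{5} \left(-289\right) \left(1 - 289\right)}{-39494} = \frac{1}{5} \left(-289\right) \left(-288\right) \left(- \frac{1}{39494}\right) = \frac{83232}{5} \left(- \frac{1}{39494}\right) = - \frac{41616}{98735}$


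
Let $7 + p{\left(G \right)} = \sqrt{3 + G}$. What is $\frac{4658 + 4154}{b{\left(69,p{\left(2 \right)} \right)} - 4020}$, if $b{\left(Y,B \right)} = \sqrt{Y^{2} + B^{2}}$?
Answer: $- \frac{8812}{4020 - \sqrt{4761 + \left(7 - \sqrt{5}\right)^{2}}} \approx -2.2304$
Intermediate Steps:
$p{\left(G \right)} = -7 + \sqrt{3 + G}$
$b{\left(Y,B \right)} = \sqrt{B^{2} + Y^{2}}$
$\frac{4658 + 4154}{b{\left(69,p{\left(2 \right)} \right)} - 4020} = \frac{4658 + 4154}{\sqrt{\left(-7 + \sqrt{3 + 2}\right)^{2} + 69^{2}} - 4020} = \frac{8812}{\sqrt{\left(-7 + \sqrt{5}\right)^{2} + 4761} - 4020} = \frac{8812}{\sqrt{4761 + \left(-7 + \sqrt{5}\right)^{2}} - 4020} = \frac{8812}{-4020 + \sqrt{4761 + \left(-7 + \sqrt{5}\right)^{2}}}$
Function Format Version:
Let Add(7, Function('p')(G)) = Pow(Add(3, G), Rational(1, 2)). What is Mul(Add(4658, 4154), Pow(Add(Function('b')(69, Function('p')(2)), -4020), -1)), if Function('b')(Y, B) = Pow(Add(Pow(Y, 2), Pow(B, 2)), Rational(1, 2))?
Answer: Mul(-8812, Pow(Add(4020, Mul(-1, Pow(Add(4761, Pow(Add(7, Mul(-1, Pow(5, Rational(1, 2)))), 2)), Rational(1, 2)))), -1)) ≈ -2.2304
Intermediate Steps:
Function('p')(G) = Add(-7, Pow(Add(3, G), Rational(1, 2)))
Function('b')(Y, B) = Pow(Add(Pow(B, 2), Pow(Y, 2)), Rational(1, 2))
Mul(Add(4658, 4154), Pow(Add(Function('b')(69, Function('p')(2)), -4020), -1)) = Mul(Add(4658, 4154), Pow(Add(Pow(Add(Pow(Add(-7, Pow(Add(3, 2), Rational(1, 2))), 2), Pow(69, 2)), Rational(1, 2)), -4020), -1)) = Mul(8812, Pow(Add(Pow(Add(Pow(Add(-7, Pow(5, Rational(1, 2))), 2), 4761), Rational(1, 2)), -4020), -1)) = Mul(8812, Pow(Add(Pow(Add(4761, Pow(Add(-7, Pow(5, Rational(1, 2))), 2)), Rational(1, 2)), -4020), -1)) = Mul(8812, Pow(Add(-4020, Pow(Add(4761, Pow(Add(-7, Pow(5, Rational(1, 2))), 2)), Rational(1, 2))), -1))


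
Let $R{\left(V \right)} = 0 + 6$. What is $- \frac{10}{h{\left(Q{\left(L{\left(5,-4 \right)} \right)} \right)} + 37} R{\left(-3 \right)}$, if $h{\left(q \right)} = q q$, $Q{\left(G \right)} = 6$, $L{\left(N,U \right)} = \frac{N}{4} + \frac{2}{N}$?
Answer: $- \frac{60}{73} \approx -0.82192$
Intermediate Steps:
$R{\left(V \right)} = 6$
$L{\left(N,U \right)} = \frac{2}{N} + \frac{N}{4}$ ($L{\left(N,U \right)} = N \frac{1}{4} + \frac{2}{N} = \frac{N}{4} + \frac{2}{N} = \frac{2}{N} + \frac{N}{4}$)
$h{\left(q \right)} = q^{2}$
$- \frac{10}{h{\left(Q{\left(L{\left(5,-4 \right)} \right)} \right)} + 37} R{\left(-3 \right)} = - \frac{10}{6^{2} + 37} \cdot 6 = - \frac{10}{36 + 37} \cdot 6 = - \frac{10}{73} \cdot 6 = \left(-10\right) \frac{1}{73} \cdot 6 = \left(- \frac{10}{73}\right) 6 = - \frac{60}{73}$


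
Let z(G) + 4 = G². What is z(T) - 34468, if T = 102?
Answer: -24068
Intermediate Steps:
z(G) = -4 + G²
z(T) - 34468 = (-4 + 102²) - 34468 = (-4 + 10404) - 34468 = 10400 - 34468 = -24068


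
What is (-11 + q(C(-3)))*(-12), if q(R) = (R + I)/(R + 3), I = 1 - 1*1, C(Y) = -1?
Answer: 138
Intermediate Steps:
I = 0 (I = 1 - 1 = 0)
q(R) = R/(3 + R) (q(R) = (R + 0)/(R + 3) = R/(3 + R))
(-11 + q(C(-3)))*(-12) = (-11 - 1/(3 - 1))*(-12) = (-11 - 1/2)*(-12) = -23/2*(-12) = 138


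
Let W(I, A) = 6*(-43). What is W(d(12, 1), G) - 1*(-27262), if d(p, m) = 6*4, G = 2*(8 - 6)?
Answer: 27004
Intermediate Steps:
G = 4 (G = 2*2 = 4)
d(p, m) = 24
W(I, A) = -258
W(d(12, 1), G) - 1*(-27262) = -258 - 1*(-27262) = -258 + 27262 = 27004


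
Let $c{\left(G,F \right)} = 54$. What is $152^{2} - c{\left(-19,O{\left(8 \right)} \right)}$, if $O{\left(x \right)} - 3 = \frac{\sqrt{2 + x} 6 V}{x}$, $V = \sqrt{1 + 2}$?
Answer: $23050$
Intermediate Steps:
$V = \sqrt{3} \approx 1.732$
$O{\left(x \right)} = 3 + \frac{6 \sqrt{3} \sqrt{2 + x}}{x}$ ($O{\left(x \right)} = 3 + \frac{\sqrt{2 + x} 6 \sqrt{3}}{x} = 3 + \frac{6 \sqrt{2 + x} \sqrt{3}}{x} = 3 + \frac{6 \sqrt{3} \sqrt{2 + x}}{x}$)
$152^{2} - c{\left(-19,O{\left(8 \right)} \right)} = 152^{2} - 54 = 23104 - 54 = 23050$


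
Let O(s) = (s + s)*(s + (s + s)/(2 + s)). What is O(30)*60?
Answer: 114750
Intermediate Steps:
O(s) = 2*s*(s + 2*s/(2 + s)) (O(s) = (2*s)*(s + (2*s)/(2 + s)) = (2*s)*(s + 2*s/(2 + s)) = 2*s*(s + 2*s/(2 + s)))
O(30)*60 = (2*30²*(4 + 30)/(2 + 30))*60 = (2*900*34/32)*60 = (2*900*(1/32)*34)*60 = (3825/2)*60 = 114750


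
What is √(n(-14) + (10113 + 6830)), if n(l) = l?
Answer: 9*√209 ≈ 130.11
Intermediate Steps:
√(n(-14) + (10113 + 6830)) = √(-14 + (10113 + 6830)) = √(-14 + 16943) = √16929 = 9*√209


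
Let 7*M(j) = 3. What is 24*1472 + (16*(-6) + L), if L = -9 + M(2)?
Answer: 246564/7 ≈ 35223.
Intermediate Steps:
M(j) = 3/7 (M(j) = (1/7)*3 = 3/7)
L = -60/7 (L = -9 + 3/7 = -60/7 ≈ -8.5714)
24*1472 + (16*(-6) + L) = 24*1472 + (16*(-6) - 60/7) = 35328 + (-96 - 60/7) = 35328 - 732/7 = 246564/7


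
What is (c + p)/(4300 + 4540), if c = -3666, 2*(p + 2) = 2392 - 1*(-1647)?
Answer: -3297/17680 ≈ -0.18648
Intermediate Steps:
p = 4035/2 (p = -2 + (2392 - 1*(-1647))/2 = -2 + (2392 + 1647)/2 = -2 + (½)*4039 = -2 + 4039/2 = 4035/2 ≈ 2017.5)
(c + p)/(4300 + 4540) = (-3666 + 4035/2)/(4300 + 4540) = -3297/2/8840 = -3297/2*1/8840 = -3297/17680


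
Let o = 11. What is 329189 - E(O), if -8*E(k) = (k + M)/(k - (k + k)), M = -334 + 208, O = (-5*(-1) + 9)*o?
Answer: 14484315/44 ≈ 3.2919e+5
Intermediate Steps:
O = 154 (O = (-5*(-1) + 9)*11 = (5 + 9)*11 = 14*11 = 154)
M = -126
E(k) = (-126 + k)/(8*k) (E(k) = -(k - 126)/(8*(k - (k + k))) = -(-126 + k)/(8*(k - 2*k)) = -(-126 + k)/(8*((-k))) = -(-126 + k)*(-1/k)/8 = -(-1)*(-126 + k)/(8*k) = (-126 + k)/(8*k))
329189 - E(O) = 329189 - (-126 + 154)/(8*154) = 329189 - 28/(8*154) = 329189 - 1*1/44 = 329189 - 1/44 = 14484315/44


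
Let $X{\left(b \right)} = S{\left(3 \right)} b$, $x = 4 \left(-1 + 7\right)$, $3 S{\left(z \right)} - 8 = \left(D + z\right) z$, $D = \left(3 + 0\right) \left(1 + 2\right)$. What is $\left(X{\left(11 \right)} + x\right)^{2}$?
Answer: $\frac{309136}{9} \approx 34348.0$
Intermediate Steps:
$D = 9$ ($D = 3 \cdot 3 = 9$)
$S{\left(z \right)} = \frac{8}{3} + \frac{z \left(9 + z\right)}{3}$ ($S{\left(z \right)} = \frac{8}{3} + \frac{\left(9 + z\right) z}{3} = \frac{8}{3} + \frac{z \left(9 + z\right)}{3}$)
$x = 24$ ($x = 4 \cdot 6 = 24$)
$X{\left(b \right)} = \frac{44 b}{3}$ ($X{\left(b \right)} = \left(\frac{8}{3} + 3 \cdot 3 + \frac{3^{2}}{3}\right) b = \left(\frac{8}{3} + 9 + \frac{1}{3} \cdot 9\right) b = \left(\frac{8}{3} + 9 + 3\right) b = \frac{44 b}{3}$)
$\left(X{\left(11 \right)} + x\right)^{2} = \left(\frac{44}{3} \cdot 11 + 24\right)^{2} = \left(\frac{484}{3} + 24\right)^{2} = \left(\frac{556}{3}\right)^{2} = \frac{309136}{9}$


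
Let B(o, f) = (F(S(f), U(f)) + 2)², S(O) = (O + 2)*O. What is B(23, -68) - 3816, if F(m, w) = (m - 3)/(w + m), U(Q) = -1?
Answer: -76647028223/20133169 ≈ -3807.0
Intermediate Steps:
S(O) = O*(2 + O) (S(O) = (2 + O)*O = O*(2 + O))
F(m, w) = (-3 + m)/(m + w)
B(o, f) = (2 + (-3 + f*(2 + f))/(-1 + f*(2 + f)))² (B(o, f) = ((-3 + f*(2 + f))/(f*(2 + f) - 1) + 2)² = ((-3 + f*(2 + f))/(-1 + f*(2 + f)) + 2)² = (2 + (-3 + f*(2 + f))/(-1 + f*(2 + f)))²)
B(23, -68) - 3816 = (-5 + 3*(-68)*(2 - 68))²/(-1 - 68*(2 - 68))² - 3816 = (-5 + 3*(-68)*(-66))²/(-1 - 68*(-66))² - 3816 = (-5 + 13464)²/(-1 + 4488)² - 3816 = 13459²/4487² - 3816 = (1/20133169)*181144681 - 3816 = 181144681/20133169 - 3816 = -76647028223/20133169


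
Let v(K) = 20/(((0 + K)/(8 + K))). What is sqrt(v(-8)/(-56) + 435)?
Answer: sqrt(435) ≈ 20.857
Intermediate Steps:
v(K) = 20*(8 + K)/K (v(K) = 20/((K/(8 + K))) = 20*((8 + K)/K) = 20*(8 + K)/K)
sqrt(v(-8)/(-56) + 435) = sqrt((20 + 160/(-8))/(-56) + 435) = sqrt((20 + 160*(-1/8))*(-1/56) + 435) = sqrt((20 - 20)*(-1/56) + 435) = sqrt(0*(-1/56) + 435) = sqrt(0 + 435) = sqrt(435)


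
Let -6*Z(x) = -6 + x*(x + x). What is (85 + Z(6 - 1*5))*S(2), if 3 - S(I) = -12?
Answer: 1285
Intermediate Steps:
S(I) = 15 (S(I) = 3 - 1*(-12) = 3 + 12 = 15)
Z(x) = 1 - x²/3 (Z(x) = -(-6 + x*(x + x))/6 = -(-6 + x*(2*x))/6 = -(-6 + 2*x²)/6 = 1 - x²/3)
(85 + Z(6 - 1*5))*S(2) = (85 + (1 - (6 - 1*5)²/3))*15 = (85 + (1 - (6 - 5)²/3))*15 = (85 + (1 - ⅓*1²))*15 = (85 + (1 - ⅓*1))*15 = (85 + (1 - ⅓))*15 = (85 + ⅔)*15 = (257/3)*15 = 1285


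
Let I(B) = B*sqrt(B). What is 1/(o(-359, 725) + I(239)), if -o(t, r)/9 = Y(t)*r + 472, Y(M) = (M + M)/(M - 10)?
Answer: -28483438/459684223685 - 401759*sqrt(239)/459684223685 ≈ -7.5475e-5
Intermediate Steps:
I(B) = B**(3/2)
Y(M) = 2*M/(-10 + M) (Y(M) = (2*M)/(-10 + M) = 2*M/(-10 + M))
o(t, r) = -4248 - 18*r*t/(-10 + t) (o(t, r) = -9*((2*t/(-10 + t))*r + 472) = -9*(2*r*t/(-10 + t) + 472) = -9*(472 + 2*r*t/(-10 + t)) = -4248 - 18*r*t/(-10 + t))
1/(o(-359, 725) + I(239)) = 1/(18*(2360 - 236*(-359) - 1*725*(-359))/(-10 - 359) + 239**(3/2)) = 1/(18*(2360 + 84724 + 260275)/(-369) + 239*sqrt(239)) = 1/(18*(-1/369)*347359 + 239*sqrt(239)) = 1/(-694718/41 + 239*sqrt(239))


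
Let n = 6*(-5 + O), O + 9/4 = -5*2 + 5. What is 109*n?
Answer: -16023/2 ≈ -8011.5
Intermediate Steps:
O = -29/4 (O = -9/4 + (-5*2 + 5) = -9/4 + (-10 + 5) = -9/4 - 5 = -29/4 ≈ -7.2500)
n = -147/2 (n = 6*(-5 - 29/4) = 6*(-49/4) = -147/2 ≈ -73.500)
109*n = 109*(-147/2) = -16023/2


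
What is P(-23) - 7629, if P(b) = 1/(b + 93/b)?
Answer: -4745261/622 ≈ -7629.0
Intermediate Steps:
P(-23) - 7629 = -23/(93 + (-23)**2) - 7629 = -23/(93 + 529) - 7629 = -23/622 - 7629 = -4745261/622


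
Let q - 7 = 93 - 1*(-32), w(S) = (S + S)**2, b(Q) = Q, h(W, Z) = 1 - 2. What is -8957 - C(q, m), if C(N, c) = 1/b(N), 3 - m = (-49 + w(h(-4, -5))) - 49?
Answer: -1182325/132 ≈ -8957.0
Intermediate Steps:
h(W, Z) = -1
w(S) = 4*S**2 (w(S) = (2*S)**2 = 4*S**2)
q = 132 (q = 7 + (93 - 1*(-32)) = 7 + (93 + 32) = 7 + 125 = 132)
m = 97 (m = 3 - ((-49 + 4*(-1)**2) - 49) = 3 - ((-49 + 4*1) - 49) = 3 - ((-49 + 4) - 49) = 3 - (-45 - 49) = 3 - 1*(-94) = 3 + 94 = 97)
C(N, c) = 1/N
-8957 - C(q, m) = -8957 - 1/132 = -1182325/132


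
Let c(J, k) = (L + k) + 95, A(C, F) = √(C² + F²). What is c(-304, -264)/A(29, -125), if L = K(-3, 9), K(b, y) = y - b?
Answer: -157*√16466/16466 ≈ -1.2235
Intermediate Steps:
L = 12 (L = 9 - 1*(-3) = 9 + 3 = 12)
c(J, k) = 107 + k (c(J, k) = (12 + k) + 95 = 107 + k)
c(-304, -264)/A(29, -125) = (107 - 264)/(√(29² + (-125)²)) = -157/√(841 + 15625) = -157*√16466/16466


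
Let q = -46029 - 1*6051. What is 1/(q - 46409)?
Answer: -1/98489 ≈ -1.0153e-5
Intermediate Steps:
q = -52080 (q = -46029 - 6051 = -52080)
1/(q - 46409) = 1/(-52080 - 46409) = 1/(-98489) = -1/98489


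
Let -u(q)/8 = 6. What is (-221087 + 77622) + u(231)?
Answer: -143513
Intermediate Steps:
u(q) = -48 (u(q) = -8*6 = -48)
(-221087 + 77622) + u(231) = (-221087 + 77622) - 48 = -143465 - 48 = -143513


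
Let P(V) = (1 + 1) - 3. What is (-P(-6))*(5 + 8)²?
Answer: 169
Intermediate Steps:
P(V) = -1 (P(V) = 2 - 3 = -1)
(-P(-6))*(5 + 8)² = (-1*(-1))*(5 + 8)² = 1*13² = 1*169 = 169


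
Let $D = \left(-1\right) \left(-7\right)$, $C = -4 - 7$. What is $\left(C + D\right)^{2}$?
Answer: $16$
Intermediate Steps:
$C = -11$
$D = 7$
$\left(C + D\right)^{2} = \left(-11 + 7\right)^{2} = \left(-4\right)^{2} = 16$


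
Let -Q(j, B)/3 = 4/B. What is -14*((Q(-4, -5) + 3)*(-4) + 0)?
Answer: 1512/5 ≈ 302.40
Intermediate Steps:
Q(j, B) = -12/B
-14*((Q(-4, -5) + 3)*(-4) + 0) = -14*((-12/(-5) + 3)*(-4) + 0) = -14*((-12*(-⅕) + 3)*(-4) + 0) = -14*((12/5 + 3)*(-4) + 0) = -14*((27/5)*(-4) + 0) = -14*(-108/5 + 0) = -14*(-108/5) = 1512/5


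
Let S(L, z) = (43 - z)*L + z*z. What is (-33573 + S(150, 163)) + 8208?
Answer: -16796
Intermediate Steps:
S(L, z) = z**2 + L*(43 - z) (S(L, z) = L*(43 - z) + z**2 = z**2 + L*(43 - z))
(-33573 + S(150, 163)) + 8208 = (-33573 + (163**2 + 43*150 - 1*150*163)) + 8208 = (-33573 + (26569 + 6450 - 24450)) + 8208 = (-33573 + 8569) + 8208 = -25004 + 8208 = -16796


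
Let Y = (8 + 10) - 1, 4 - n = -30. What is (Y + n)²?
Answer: 2601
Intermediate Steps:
n = 34 (n = 4 - 1*(-30) = 4 + 30 = 34)
Y = 17 (Y = 18 - 1 = 17)
(Y + n)² = (17 + 34)² = 51² = 2601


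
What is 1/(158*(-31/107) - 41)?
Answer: -107/9285 ≈ -0.011524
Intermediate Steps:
1/(158*(-31/107) - 41) = 1/(-4898/107 - 41) = 1/(-9285/107) = -107/9285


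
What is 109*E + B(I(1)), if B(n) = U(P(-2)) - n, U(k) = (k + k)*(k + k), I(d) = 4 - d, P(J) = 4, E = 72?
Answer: 7909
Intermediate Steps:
U(k) = 4*k² (U(k) = (2*k)*(2*k) = 4*k²)
B(n) = 64 - n (B(n) = 4*4² - n = 4*16 - n = 64 - n)
109*E + B(I(1)) = 109*72 + (64 - (4 - 1*1)) = 7848 + (64 - (4 - 1)) = 7848 + (64 - 1*3) = 7848 + (64 - 3) = 7848 + 61 = 7909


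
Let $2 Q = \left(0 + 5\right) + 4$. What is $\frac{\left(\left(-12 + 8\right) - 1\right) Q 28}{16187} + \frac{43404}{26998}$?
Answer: $\frac{342785904}{218508313} \approx 1.5688$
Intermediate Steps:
$Q = \frac{9}{2}$ ($Q = \frac{\left(0 + 5\right) + 4}{2} = \frac{5 + 4}{2} = \frac{1}{2} \cdot 9 = \frac{9}{2} \approx 4.5$)
$\frac{\left(\left(-12 + 8\right) - 1\right) Q 28}{16187} + \frac{43404}{26998} = \frac{\left(\left(-12 + 8\right) - 1\right) \frac{9}{2} \cdot 28}{16187} + \frac{43404}{26998} = \left(-4 - 1\right) \frac{9}{2} \cdot 28 \cdot \frac{1}{16187} + 43404 \cdot \frac{1}{26998} = \left(-5\right) \frac{9}{2} \cdot 28 \cdot \frac{1}{16187} + \frac{21702}{13499} = \left(- \frac{45}{2}\right) 28 \cdot \frac{1}{16187} + \frac{21702}{13499} = \left(-630\right) \frac{1}{16187} + \frac{21702}{13499} = - \frac{630}{16187} + \frac{21702}{13499} = \frac{342785904}{218508313}$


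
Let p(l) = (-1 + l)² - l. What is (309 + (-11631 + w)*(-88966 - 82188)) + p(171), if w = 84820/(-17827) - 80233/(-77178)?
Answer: 1369906890981765049/687926103 ≈ 1.9914e+9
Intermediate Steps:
w = -5115924269/1375852206 (w = 84820*(-1/17827) - 80233*(-1/77178) = -84820/17827 + 80233/77178 = -5115924269/1375852206 ≈ -3.7184)
(309 + (-11631 + w)*(-88966 - 82188)) + p(171) = (309 + (-11631 - 5115924269/1375852206)*(-88966 - 82188)) + ((-1 + 171)² - 1*171) = (309 - 16007652932255/1375852206*(-171154)) + (170² - 171) = (309 + 1369886914983586135/687926103) + (28900 - 171) = 1369887127552751962/687926103 + 28729 = 1369906890981765049/687926103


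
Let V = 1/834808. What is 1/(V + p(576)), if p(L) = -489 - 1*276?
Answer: -834808/638628119 ≈ -0.0013072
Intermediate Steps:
p(L) = -765 (p(L) = -489 - 276 = -765)
V = 1/834808 ≈ 1.1979e-6
1/(V + p(576)) = 1/(1/834808 - 765) = 1/(-638628119/834808) = -834808/638628119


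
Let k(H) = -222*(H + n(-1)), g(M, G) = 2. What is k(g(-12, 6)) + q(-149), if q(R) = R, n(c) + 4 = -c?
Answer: 73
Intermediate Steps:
n(c) = -4 - c
k(H) = 666 - 222*H (k(H) = -222*(H + (-4 - 1*(-1))) = -222*(H + (-4 + 1)) = -222*(H - 3) = -222*(-3 + H) = 666 - 222*H)
k(g(-12, 6)) + q(-149) = (666 - 222*2) - 149 = (666 - 444) - 149 = 222 - 149 = 73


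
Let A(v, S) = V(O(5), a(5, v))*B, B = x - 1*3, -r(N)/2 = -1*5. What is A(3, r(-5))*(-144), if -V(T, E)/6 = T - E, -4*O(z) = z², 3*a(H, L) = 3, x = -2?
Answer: 31320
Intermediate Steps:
r(N) = 10 (r(N) = -(-2)*5 = -2*(-5) = 10)
a(H, L) = 1 (a(H, L) = (⅓)*3 = 1)
B = -5 (B = -2 - 1*3 = -2 - 3 = -5)
O(z) = -z²/4
V(T, E) = -6*T + 6*E (V(T, E) = -6*(T - E) = -6*T + 6*E)
A(v, S) = -435/2 (A(v, S) = (-(-3)*5²/2 + 6*1)*(-5) = (-(-3)*25/2 + 6)*(-5) = (-6*(-25/4) + 6)*(-5) = (75/2 + 6)*(-5) = (87/2)*(-5) = -435/2)
A(3, r(-5))*(-144) = -435/2*(-144) = 31320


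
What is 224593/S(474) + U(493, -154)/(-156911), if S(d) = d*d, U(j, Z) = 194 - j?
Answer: 35308290347/35254135836 ≈ 1.0015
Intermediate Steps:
S(d) = d²
224593/S(474) + U(493, -154)/(-156911) = 224593/(474²) + (194 - 1*493)/(-156911) = 224593/224676 + (194 - 493)*(-1/156911) = 224593*(1/224676) - 299*(-1/156911) = 224593/224676 + 299/156911 = 35308290347/35254135836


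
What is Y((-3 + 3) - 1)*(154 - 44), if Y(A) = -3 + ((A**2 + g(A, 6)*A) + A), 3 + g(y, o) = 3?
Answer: -330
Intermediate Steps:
g(y, o) = 0 (g(y, o) = -3 + 3 = 0)
Y(A) = -3 + A + A**2 (Y(A) = -3 + ((A**2 + 0*A) + A) = -3 + ((A**2 + 0) + A) = -3 + (A**2 + A) = -3 + (A + A**2) = -3 + A + A**2)
Y((-3 + 3) - 1)*(154 - 44) = (-3 + ((-3 + 3) - 1) + ((-3 + 3) - 1)**2)*(154 - 44) = (-3 + (0 - 1) + (0 - 1)**2)*110 = (-3 - 1 + (-1)**2)*110 = (-3 - 1 + 1)*110 = -3*110 = -330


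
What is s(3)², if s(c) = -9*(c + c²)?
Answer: 11664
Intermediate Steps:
s(c) = -9*c - 9*c²
s(3)² = (-9*3*(1 + 3))² = (-9*3*4)² = (-108)² = 11664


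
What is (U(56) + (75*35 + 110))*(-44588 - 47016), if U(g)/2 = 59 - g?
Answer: -251086564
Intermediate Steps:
U(g) = 118 - 2*g (U(g) = 2*(59 - g) = 118 - 2*g)
(U(56) + (75*35 + 110))*(-44588 - 47016) = ((118 - 2*56) + (75*35 + 110))*(-44588 - 47016) = ((118 - 112) + (2625 + 110))*(-91604) = (6 + 2735)*(-91604) = 2741*(-91604) = -251086564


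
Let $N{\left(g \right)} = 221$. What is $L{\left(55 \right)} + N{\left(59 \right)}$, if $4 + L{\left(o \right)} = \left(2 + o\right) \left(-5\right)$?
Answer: $-68$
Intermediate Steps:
$L{\left(o \right)} = -14 - 5 o$ ($L{\left(o \right)} = -4 + \left(2 + o\right) \left(-5\right) = -4 - \left(10 + 5 o\right) = -14 - 5 o$)
$L{\left(55 \right)} + N{\left(59 \right)} = \left(-14 - 275\right) + 221 = -289 + 221 = -68$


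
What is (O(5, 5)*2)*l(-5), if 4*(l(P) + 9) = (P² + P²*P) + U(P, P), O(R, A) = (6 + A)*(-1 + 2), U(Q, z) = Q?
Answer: -1551/2 ≈ -775.50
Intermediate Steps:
O(R, A) = 6 + A (O(R, A) = (6 + A)*1 = 6 + A)
l(P) = -9 + P/4 + P²/4 + P³/4 (l(P) = -9 + ((P² + P²*P) + P)/4 = -9 + ((P² + P³) + P)/4 = -9 + (P + P² + P³)/4 = -9 + (P/4 + P²/4 + P³/4) = -9 + P/4 + P²/4 + P³/4)
(O(5, 5)*2)*l(-5) = ((6 + 5)*2)*(-9 + (¼)*(-5) + (¼)*(-5)² + (¼)*(-5)³) = (11*2)*(-9 - 5/4 + (¼)*25 + (¼)*(-125)) = 22*(-9 - 5/4 + 25/4 - 125/4) = 22*(-141/4) = -1551/2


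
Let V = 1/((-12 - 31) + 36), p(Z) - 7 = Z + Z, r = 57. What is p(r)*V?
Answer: -121/7 ≈ -17.286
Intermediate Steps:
p(Z) = 7 + 2*Z (p(Z) = 7 + (Z + Z) = 7 + 2*Z)
V = -1/7 (V = 1/(-43 + 36) = 1/(-7) = -1/7 ≈ -0.14286)
p(r)*V = (7 + 2*57)*(-1/7) = (7 + 114)*(-1/7) = 121*(-1/7) = -121/7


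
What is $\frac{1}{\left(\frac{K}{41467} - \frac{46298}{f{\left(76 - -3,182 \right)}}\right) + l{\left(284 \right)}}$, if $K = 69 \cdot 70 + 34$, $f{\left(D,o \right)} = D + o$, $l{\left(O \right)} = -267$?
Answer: $- \frac{10822887}{4808280491} \approx -0.0022509$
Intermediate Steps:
$K = 4864$ ($K = 4830 + 34 = 4864$)
$\frac{1}{\left(\frac{K}{41467} - \frac{46298}{f{\left(76 - -3,182 \right)}}\right) + l{\left(284 \right)}} = \frac{1}{\left(\frac{4864}{41467} - \frac{46298}{\left(76 - -3\right) + 182}\right) - 267} = \frac{1}{\left(4864 \cdot \frac{1}{41467} - \frac{46298}{\left(76 + 3\right) + 182}\right) - 267} = \frac{1}{\left(\frac{4864}{41467} - \frac{46298}{79 + 182}\right) - 267} = \frac{1}{\left(\frac{4864}{41467} - \frac{46298}{261}\right) - 267} = \frac{1}{- \frac{1918569662}{10822887} - 267} = \frac{1}{- \frac{4808280491}{10822887}} = - \frac{10822887}{4808280491}$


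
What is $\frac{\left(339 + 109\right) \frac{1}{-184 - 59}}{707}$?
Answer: $- \frac{64}{24543} \approx -0.0026077$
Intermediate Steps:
$\frac{\left(339 + 109\right) \frac{1}{-184 - 59}}{707} = \frac{448}{-243} \cdot \frac{1}{707} = 448 \left(- \frac{1}{243}\right) \frac{1}{707} = \left(- \frac{448}{243}\right) \frac{1}{707} = - \frac{64}{24543}$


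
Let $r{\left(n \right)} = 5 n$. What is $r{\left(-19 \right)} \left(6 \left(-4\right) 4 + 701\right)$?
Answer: $-57475$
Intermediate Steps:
$r{\left(-19 \right)} \left(6 \left(-4\right) 4 + 701\right) = 5 \left(-19\right) \left(6 \left(-4\right) 4 + 701\right) = - 95 \left(\left(-24\right) 4 + 701\right) = - 95 \left(-96 + 701\right) = \left(-95\right) 605 = -57475$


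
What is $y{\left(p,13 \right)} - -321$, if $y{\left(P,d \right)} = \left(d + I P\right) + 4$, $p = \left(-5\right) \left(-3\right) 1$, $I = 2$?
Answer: $368$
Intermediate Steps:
$p = 15$ ($p = 15 \cdot 1 = 15$)
$y{\left(P,d \right)} = 4 + d + 2 P$ ($y{\left(P,d \right)} = \left(d + 2 P\right) + 4 = 4 + d + 2 P$)
$y{\left(p,13 \right)} - -321 = \left(4 + 13 + 2 \cdot 15\right) - -321 = \left(4 + 13 + 30\right) + 321 = 47 + 321 = 368$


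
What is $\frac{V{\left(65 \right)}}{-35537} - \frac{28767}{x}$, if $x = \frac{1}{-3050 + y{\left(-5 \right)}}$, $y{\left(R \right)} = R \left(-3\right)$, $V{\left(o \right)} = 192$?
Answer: $\frac{3102658887573}{35537} \approx 8.7308 \cdot 10^{7}$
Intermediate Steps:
$y{\left(R \right)} = - 3 R$
$x = - \frac{1}{3035}$ ($x = \frac{1}{-3050 - -15} = \frac{1}{-3050 + 15} = \frac{1}{-3035} = - \frac{1}{3035} \approx -0.00032949$)
$\frac{V{\left(65 \right)}}{-35537} - \frac{28767}{x} = \frac{192}{-35537} - \frac{28767}{- \frac{1}{3035}} = 192 \left(- \frac{1}{35537}\right) - -87307845 = - \frac{192}{35537} + 87307845 = \frac{3102658887573}{35537}$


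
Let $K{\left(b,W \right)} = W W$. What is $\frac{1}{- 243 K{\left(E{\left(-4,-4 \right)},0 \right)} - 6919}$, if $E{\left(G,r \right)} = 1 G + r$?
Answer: $- \frac{1}{6919} \approx -0.00014453$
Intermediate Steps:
$E{\left(G,r \right)} = G + r$
$K{\left(b,W \right)} = W^{2}$
$\frac{1}{- 243 K{\left(E{\left(-4,-4 \right)},0 \right)} - 6919} = \frac{1}{- 243 \cdot 0^{2} - 6919} = \frac{1}{\left(-243\right) 0 - 6919} = \frac{1}{0 - 6919} = \frac{1}{-6919} = - \frac{1}{6919}$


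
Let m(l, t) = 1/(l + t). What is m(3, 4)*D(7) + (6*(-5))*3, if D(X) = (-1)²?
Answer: -629/7 ≈ -89.857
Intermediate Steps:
D(X) = 1
m(3, 4)*D(7) + (6*(-5))*3 = 1/(3 + 4) + (6*(-5))*3 = 1/7 - 30*3 = (⅐)*1 - 90 = ⅐ - 90 = -629/7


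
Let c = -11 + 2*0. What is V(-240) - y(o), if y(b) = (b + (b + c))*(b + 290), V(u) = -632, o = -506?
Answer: -221600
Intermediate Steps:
c = -11 (c = -11 + 0 = -11)
y(b) = (-11 + 2*b)*(290 + b) (y(b) = (b + (b - 11))*(b + 290) = (b + (-11 + b))*(290 + b) = (-11 + 2*b)*(290 + b))
V(-240) - y(o) = -632 - (-3190 + 2*(-506)² + 569*(-506)) = -632 - (-3190 + 2*256036 - 287914) = -632 - (-3190 + 512072 - 287914) = -632 - 1*220968 = -632 - 220968 = -221600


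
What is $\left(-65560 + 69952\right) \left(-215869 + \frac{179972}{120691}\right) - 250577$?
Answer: $- \frac{114456184495451}{120691} \approx -9.4834 \cdot 10^{8}$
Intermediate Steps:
$\left(-65560 + 69952\right) \left(-215869 + \frac{179972}{120691}\right) - 250577 = 4392 \left(-215869 + 179972 \cdot \frac{1}{120691}\right) - 250577 = 4392 \left(-215869 + \frac{179972}{120691}\right) - 250577 = 4392 \left(- \frac{26053265507}{120691}\right) - 250577 = - \frac{114425942106744}{120691} - 250577 = - \frac{114456184495451}{120691}$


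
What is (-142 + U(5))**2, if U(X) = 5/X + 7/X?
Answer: 487204/25 ≈ 19488.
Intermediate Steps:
U(X) = 12/X
(-142 + U(5))**2 = (-142 + 12/5)**2 = (-698/5)**2 = 487204/25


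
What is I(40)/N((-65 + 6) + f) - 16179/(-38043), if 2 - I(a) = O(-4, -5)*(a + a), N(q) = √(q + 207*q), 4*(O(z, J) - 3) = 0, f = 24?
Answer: 5393/12681 + 17*I*√455/130 ≈ 0.42528 + 2.7894*I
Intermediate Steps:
O(z, J) = 3 (O(z, J) = 3 + (¼)*0 = 3 + 0 = 3)
N(q) = 4*√13*√q (N(q) = √(208*q) = 4*√13*√q)
I(a) = 2 - 6*a (I(a) = 2 - 3*(a + a) = 2 - 3*2*a = 2 - 6*a)
I(40)/N((-65 + 6) + f) - 16179/(-38043) = (2 - 6*40)/((4*√13*√((-65 + 6) + 24))) - 16179/(-38043) = (2 - 240)/((4*√13*√(-59 + 24))) - 16179*(-1/38043) = -238*(-I*√455/1820) + 5393/12681 = -(-17)*I*√455/130 + 5393/12681 = 17*I*√455/130 + 5393/12681 = 5393/12681 + 17*I*√455/130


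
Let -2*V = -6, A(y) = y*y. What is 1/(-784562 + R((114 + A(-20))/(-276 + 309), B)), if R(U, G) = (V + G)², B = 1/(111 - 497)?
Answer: -148996/116895261103 ≈ -1.2746e-6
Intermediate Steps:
A(y) = y²
B = -1/386 (B = 1/(-386) = -1/386 ≈ -0.0025907)
V = 3 (V = -½*(-6) = 3)
R(U, G) = (3 + G)²
1/(-784562 + R((114 + A(-20))/(-276 + 309), B)) = 1/(-784562 + (3 - 1/386)²) = 1/(-784562 + (1157/386)²) = 1/(-784562 + 1338649/148996) = 1/(-116895261103/148996) = -148996/116895261103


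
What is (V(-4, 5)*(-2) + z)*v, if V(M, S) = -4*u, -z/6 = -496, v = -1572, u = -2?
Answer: -4653120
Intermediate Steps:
z = 2976 (z = -6*(-496) = 2976)
V(M, S) = 8 (V(M, S) = -4*(-2) = 8)
(V(-4, 5)*(-2) + z)*v = (8*(-2) + 2976)*(-1572) = (-16 + 2976)*(-1572) = 2960*(-1572) = -4653120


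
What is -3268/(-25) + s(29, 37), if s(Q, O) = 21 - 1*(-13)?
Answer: 4118/25 ≈ 164.72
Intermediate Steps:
s(Q, O) = 34 (s(Q, O) = 21 + 13 = 34)
-3268/(-25) + s(29, 37) = -3268/(-25) + 34 = -3268*(-1/25) + 34 = 3268/25 + 34 = 4118/25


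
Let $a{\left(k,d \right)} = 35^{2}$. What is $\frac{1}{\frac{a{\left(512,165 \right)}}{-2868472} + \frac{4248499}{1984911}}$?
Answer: $\frac{5693661625992}{12184268907553} \approx 0.4673$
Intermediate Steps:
$a{\left(k,d \right)} = 1225$
$\frac{1}{\frac{a{\left(512,165 \right)}}{-2868472} + \frac{4248499}{1984911}} = \frac{1}{\frac{1225}{-2868472} + \frac{4248499}{1984911}} = \frac{1}{1225 \left(- \frac{1}{2868472}\right) + 4248499 \cdot \frac{1}{1984911}} = \frac{1}{- \frac{1225}{2868472} + \frac{4248499}{1984911}} = \frac{1}{\frac{12184268907553}{5693661625992}} = \frac{5693661625992}{12184268907553}$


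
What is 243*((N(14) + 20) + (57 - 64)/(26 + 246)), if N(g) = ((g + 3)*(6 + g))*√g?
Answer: 1320219/272 + 82620*√14 ≈ 3.1399e+5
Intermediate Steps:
N(g) = √g*(3 + g)*(6 + g) (N(g) = ((3 + g)*(6 + g))*√g = √g*(3 + g)*(6 + g))
243*((N(14) + 20) + (57 - 64)/(26 + 246)) = 243*((√14*(18 + 14² + 9*14) + 20) + (57 - 64)/(26 + 246)) = 243*((√14*(18 + 196 + 126) + 20) - 7/272) = 243*((√14*340 + 20) - 7*1/272) = 243*((340*√14 + 20) - 7/272) = 243*((20 + 340*√14) - 7/272) = 243*(5433/272 + 340*√14) = 1320219/272 + 82620*√14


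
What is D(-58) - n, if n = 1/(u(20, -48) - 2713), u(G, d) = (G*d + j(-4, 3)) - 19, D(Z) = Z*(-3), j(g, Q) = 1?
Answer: 642235/3691 ≈ 174.00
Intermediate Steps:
D(Z) = -3*Z
u(G, d) = -18 + G*d (u(G, d) = (G*d + 1) - 19 = (1 + G*d) - 19 = -18 + G*d)
n = -1/3691 (n = 1/((-18 + 20*(-48)) - 2713) = 1/((-18 - 960) - 2713) = 1/(-978 - 2713) = 1/(-3691) = -1/3691 ≈ -0.00027093)
D(-58) - n = -3*(-58) - 1*(-1/3691) = 174 + 1/3691 = 642235/3691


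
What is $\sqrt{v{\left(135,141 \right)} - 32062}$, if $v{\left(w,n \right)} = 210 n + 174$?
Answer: $i \sqrt{2278} \approx 47.728 i$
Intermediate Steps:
$v{\left(w,n \right)} = 174 + 210 n$
$\sqrt{v{\left(135,141 \right)} - 32062} = \sqrt{\left(174 + 210 \cdot 141\right) - 32062} = \sqrt{\left(174 + 29610\right) - 32062} = \sqrt{29784 - 32062} = \sqrt{-2278} = i \sqrt{2278}$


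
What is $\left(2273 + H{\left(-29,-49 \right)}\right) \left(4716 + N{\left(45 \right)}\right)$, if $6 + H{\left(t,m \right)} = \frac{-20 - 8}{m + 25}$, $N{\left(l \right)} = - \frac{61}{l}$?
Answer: $\frac{2887271831}{270} \approx 1.0694 \cdot 10^{7}$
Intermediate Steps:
$H{\left(t,m \right)} = -6 - \frac{28}{25 + m}$ ($H{\left(t,m \right)} = -6 + \frac{-20 - 8}{m + 25} = -6 - \frac{28}{25 + m}$)
$\left(2273 + H{\left(-29,-49 \right)}\right) \left(4716 + N{\left(45 \right)}\right) = \left(2273 + \frac{2 \left(-89 - -147\right)}{25 - 49}\right) \left(4716 - \frac{61}{45}\right) = \left(2273 + \frac{2 \left(-89 + 147\right)}{-24}\right) \left(4716 - \frac{61}{45}\right) = \left(2273 + 2 \left(- \frac{1}{24}\right) 58\right) \left(4716 - \frac{61}{45}\right) = \left(2273 - \frac{29}{6}\right) \frac{212159}{45} = \frac{13609}{6} \cdot \frac{212159}{45} = \frac{2887271831}{270}$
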